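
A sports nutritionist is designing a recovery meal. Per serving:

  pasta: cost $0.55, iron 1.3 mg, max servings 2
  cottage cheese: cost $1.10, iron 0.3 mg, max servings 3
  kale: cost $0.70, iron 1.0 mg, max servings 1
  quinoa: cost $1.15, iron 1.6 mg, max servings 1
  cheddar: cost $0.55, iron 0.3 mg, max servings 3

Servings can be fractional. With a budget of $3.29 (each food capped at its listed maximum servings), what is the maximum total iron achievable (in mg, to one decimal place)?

5.4 mg

Iron per dollar: pasta 2.364, kale 1.429, quinoa 1.391, cheddar 0.5455, cottage cheese 0.2727.
Take 2 servings of pasta: spends $1.10, +2.6 mg iron (running total 2.6 mg).
Take 1 serving of kale: spends $0.70, +1.0 mg iron (running total 3.6 mg).
Take 1 serving of quinoa: spends $1.15, +1.6 mg iron (running total 5.2 mg).
Take 0.6182 servings of cheddar: spends $0.34, +0.2 mg iron (running total 5.4 mg).
Greedy by best ratio exhausts the cost allowance optimally: 5.4 mg.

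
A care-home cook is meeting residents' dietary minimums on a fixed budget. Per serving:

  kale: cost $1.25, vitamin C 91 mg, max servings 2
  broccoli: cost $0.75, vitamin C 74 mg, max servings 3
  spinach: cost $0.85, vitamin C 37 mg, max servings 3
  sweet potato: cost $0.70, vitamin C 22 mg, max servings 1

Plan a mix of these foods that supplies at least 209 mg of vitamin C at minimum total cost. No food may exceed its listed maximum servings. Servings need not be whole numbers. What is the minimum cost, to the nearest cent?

$2.12

Cost per mg of vitamin C: broccoli $0.0101, kale $0.0137, spinach $0.0230, sweet potato $0.0318.
Take 2.824 servings of broccoli: +209.0 mg vitamin C for $2.12 (total $2.12, still need 0.0 mg).
Filling from the cheapest source first is optimal under one linear minimum: $2.12.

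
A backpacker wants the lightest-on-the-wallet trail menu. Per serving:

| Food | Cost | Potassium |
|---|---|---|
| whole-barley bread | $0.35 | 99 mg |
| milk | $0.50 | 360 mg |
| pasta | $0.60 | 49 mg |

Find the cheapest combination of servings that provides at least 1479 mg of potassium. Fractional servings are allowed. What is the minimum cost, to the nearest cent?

Cost per mg of potassium: milk $0.0014, whole-barley bread $0.0035, pasta $0.0122.
With no serving limits, use only milk: 1479 mg / 360 mg = 4.108 servings × $0.50 = $2.05.

$2.05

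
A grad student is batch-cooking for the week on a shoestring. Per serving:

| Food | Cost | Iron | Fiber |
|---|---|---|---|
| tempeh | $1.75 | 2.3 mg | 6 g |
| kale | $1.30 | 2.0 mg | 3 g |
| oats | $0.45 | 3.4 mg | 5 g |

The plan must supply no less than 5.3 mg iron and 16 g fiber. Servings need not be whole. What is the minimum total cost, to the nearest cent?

$1.44

Minimising a linear cost over {iron ≥ 5.3, fiber ≥ 16, servings ≥ 0} — the optimum is at a vertex, using one or two foods.
tempeh only: max(5.3/2.3, 16/6) = 2.667 servings → $4.67.
kale only: max(5.3/2.0, 16/3) = 5.333 servings → $6.93.
oats only: max(5.3/3.4, 16/5) = 3.2 servings → $1.44.
tempeh + kale: intersection lies outside the first quadrant.
tempeh + oats with both targets exact would need a negative amount; discard.
kale + oats: intersection lies outside the first quadrant.
The minimum over all feasible corners is $1.44.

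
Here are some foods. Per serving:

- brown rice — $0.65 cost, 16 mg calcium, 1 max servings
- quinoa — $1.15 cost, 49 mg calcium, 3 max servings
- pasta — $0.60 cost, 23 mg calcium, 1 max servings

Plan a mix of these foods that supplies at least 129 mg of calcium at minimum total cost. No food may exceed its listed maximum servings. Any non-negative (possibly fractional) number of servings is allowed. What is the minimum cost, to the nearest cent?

Cost per mg of calcium: quinoa $0.0235, pasta $0.0261, brown rice $0.0406.
Take 2.633 servings of quinoa: +129.0 mg calcium for $3.03 (total $3.03, still need 0.0 mg).
Greedy by cheapest-per-mg is optimal for a single linear constraint, so the minimum cost is $3.03.

$3.03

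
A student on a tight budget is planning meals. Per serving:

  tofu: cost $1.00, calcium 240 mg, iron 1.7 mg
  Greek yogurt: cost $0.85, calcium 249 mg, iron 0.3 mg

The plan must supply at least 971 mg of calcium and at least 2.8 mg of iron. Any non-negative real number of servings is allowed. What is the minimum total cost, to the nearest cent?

$3.52

Check every corner: each single food scaled to meet both minima, and each pair solved so both constraints bind.
tofu only: max(971/240, 2.8/1.7) = 4.046 servings → $4.05.
Greek yogurt only: max(971/249, 2.8/0.3) = 9.333 servings → $7.93.
tofu + Greek yogurt with both tight: 1.155 servings and 2.786 servings → $3.52.
So the least-cost plan costs $3.52.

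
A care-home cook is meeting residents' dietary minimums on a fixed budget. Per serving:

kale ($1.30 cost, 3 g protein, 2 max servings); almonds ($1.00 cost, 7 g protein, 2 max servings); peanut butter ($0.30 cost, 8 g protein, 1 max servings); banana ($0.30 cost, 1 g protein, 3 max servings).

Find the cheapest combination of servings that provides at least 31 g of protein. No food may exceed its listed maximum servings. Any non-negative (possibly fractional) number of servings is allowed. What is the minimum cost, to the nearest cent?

Cost per g of protein: peanut butter $0.0375, almonds $0.1429, banana $0.3000, kale $0.4333.
Take 1 serving of peanut butter: +8.0 g protein for $0.30 (total $0.30, still need 23.0 g).
Take 2 servings of almonds: +14.0 g protein for $2.00 (total $2.30, still need 9.0 g).
Take 3 servings of banana: +3.0 g protein for $0.90 (total $3.20, still need 6.0 g).
Take 2 servings of kale: +6.0 g protein for $2.60 (total $5.80, still need 0.0 g).
Greedy by cheapest-per-g is optimal for a single linear constraint, so the minimum cost is $5.80.

$5.80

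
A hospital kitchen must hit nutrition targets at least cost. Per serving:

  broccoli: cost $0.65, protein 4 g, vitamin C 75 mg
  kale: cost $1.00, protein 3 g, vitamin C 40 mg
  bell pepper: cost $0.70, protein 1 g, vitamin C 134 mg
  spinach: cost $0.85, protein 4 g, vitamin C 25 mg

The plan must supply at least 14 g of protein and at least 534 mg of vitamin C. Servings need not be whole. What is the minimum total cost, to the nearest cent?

broccoli only: max(14/4, 534/75) = 7.12 servings → $4.63.
kale only: max(14/3, 534/40) = 13.35 servings → $13.35.
bell pepper only: max(14/1, 534/134) = 14 servings → $9.80.
spinach only: max(14/4, 534/25) = 21.36 servings → $18.16.
broccoli + kale: the both-tight solution has a negative serving — not a feasible corner.
broccoli + bell pepper with both tight: 2.911 servings and 2.356 servings → $3.54.
broccoli + spinach: the both-tight solution has a negative serving — not a feasible corner.
kale + bell pepper with both tight: 3.707 servings and 2.878 servings → $5.72.
kale + spinach: intersection lies outside the first quadrant.
bell pepper + spinach with both tight: 3.495 servings and 2.626 servings → $4.68.
The minimum over all feasible corners is $3.54.

$3.54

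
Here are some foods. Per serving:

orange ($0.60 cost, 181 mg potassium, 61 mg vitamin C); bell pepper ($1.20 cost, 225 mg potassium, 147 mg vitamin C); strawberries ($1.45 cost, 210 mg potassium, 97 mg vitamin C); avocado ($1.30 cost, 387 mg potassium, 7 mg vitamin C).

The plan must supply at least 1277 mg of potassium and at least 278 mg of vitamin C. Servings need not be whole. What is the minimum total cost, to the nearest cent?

$4.23

With two linear requirements the optimum uses one or two foods; enumerate the corners.
orange only: max(1277/181, 278/61) = 7.055 servings → $4.23.
bell pepper only: max(1277/225, 278/147) = 5.676 servings → $6.81.
strawberries only: max(1277/210, 278/97) = 6.081 servings → $8.82.
avocado only: max(1277/387, 278/7) = 39.71 servings → $51.63.
orange + bell pepper: the both-tight solution has a negative serving — not a feasible corner.
orange + strawberries with both targets exact would need a negative amount; discard.
orange + avocado with both tight: 4.416 servings and 1.235 servings → $4.25.
bell pepper + strawberries: intersection lies outside the first quadrant.
bell pepper + avocado with both tight: 1.783 servings and 2.263 servings → $5.08.
strawberries + avocado with both tight: 2.735 servings and 1.816 servings → $6.33.
So the least-cost plan costs $4.23.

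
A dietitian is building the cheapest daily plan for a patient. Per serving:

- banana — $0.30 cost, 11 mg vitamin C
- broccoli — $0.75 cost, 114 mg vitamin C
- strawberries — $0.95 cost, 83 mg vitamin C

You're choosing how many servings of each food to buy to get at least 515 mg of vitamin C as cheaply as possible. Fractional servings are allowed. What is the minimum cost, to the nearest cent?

Cost per mg of vitamin C: broccoli $0.0066, strawberries $0.0114, banana $0.0273.
With no serving limits, use only broccoli: 515 mg / 114 mg = 4.518 servings × $0.75 = $3.39.

$3.39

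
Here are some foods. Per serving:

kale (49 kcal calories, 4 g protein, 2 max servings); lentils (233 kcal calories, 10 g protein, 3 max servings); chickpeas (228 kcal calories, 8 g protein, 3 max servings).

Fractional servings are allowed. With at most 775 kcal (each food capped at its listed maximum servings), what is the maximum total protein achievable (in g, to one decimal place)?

37.1 g

Protein per kcal: kale 0.08163, lentils 0.04292, chickpeas 0.03509.
Take 2 servings of kale: uses 98 kcal, +8.0 g protein (running total 8.0 g).
Take 2.906 servings of lentils: uses 677 kcal, +29.1 g protein (running total 37.1 g).
Greedy by best ratio exhausts the calories allowance optimally: 37.1 g.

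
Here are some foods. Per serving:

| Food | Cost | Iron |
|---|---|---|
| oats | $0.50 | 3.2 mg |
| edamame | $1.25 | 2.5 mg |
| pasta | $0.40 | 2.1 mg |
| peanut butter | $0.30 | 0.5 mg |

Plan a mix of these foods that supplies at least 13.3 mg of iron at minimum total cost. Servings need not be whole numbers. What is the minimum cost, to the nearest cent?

$2.08

Cost per mg of iron: oats $0.1562, pasta $0.1905, edamame $0.5000, peanut butter $0.6000.
With no serving limits, use only oats: 13.3 mg / 3.2 mg = 4.156 servings × $0.50 = $2.08.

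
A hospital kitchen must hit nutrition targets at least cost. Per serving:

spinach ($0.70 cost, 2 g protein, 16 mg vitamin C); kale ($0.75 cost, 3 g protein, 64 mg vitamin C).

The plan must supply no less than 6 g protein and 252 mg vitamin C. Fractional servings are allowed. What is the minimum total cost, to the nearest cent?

This is a tiny linear program; its minimum lies at a vertex of the feasible set. List the vertices and price them.
spinach only: max(6/2, 252/16) = 15.75 servings → $11.03.
kale only: max(6/3, 252/64) = 3.938 servings → $2.95.
spinach + kale with both targets exact would need a negative amount; discard.
So the least-cost plan costs $2.95.

$2.95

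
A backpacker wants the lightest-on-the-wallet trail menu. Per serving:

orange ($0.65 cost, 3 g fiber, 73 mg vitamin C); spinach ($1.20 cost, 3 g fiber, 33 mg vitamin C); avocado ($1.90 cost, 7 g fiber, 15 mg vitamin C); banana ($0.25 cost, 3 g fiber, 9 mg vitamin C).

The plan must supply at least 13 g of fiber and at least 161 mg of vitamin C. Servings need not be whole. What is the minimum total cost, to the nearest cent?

Minimising a linear cost over {fiber ≥ 13, vitamin C ≥ 161, servings ≥ 0} — the optimum is at a vertex, using one or two foods.
orange only: max(13/3, 161/73) = 4.333 servings → $2.82.
spinach only: max(13/3, 161/33) = 4.879 servings → $5.85.
avocado only: max(13/7, 161/15) = 10.73 servings → $20.39.
banana only: max(13/3, 161/9) = 17.89 servings → $4.47.
orange + spinach with both tight: 0.45 servings and 3.883 servings → $4.95.
orange + avocado with both tight: 2 servings and 1 serving → $3.20.
orange + banana with both tight: 1.906 servings and 2.427 servings → $1.85.
spinach + avocado: the both-tight solution has a negative serving — not a feasible corner.
spinach + banana: intersection lies outside the first quadrant.
avocado + banana with both targets exact would need a negative amount; discard.
So the least-cost plan costs $1.85.

$1.85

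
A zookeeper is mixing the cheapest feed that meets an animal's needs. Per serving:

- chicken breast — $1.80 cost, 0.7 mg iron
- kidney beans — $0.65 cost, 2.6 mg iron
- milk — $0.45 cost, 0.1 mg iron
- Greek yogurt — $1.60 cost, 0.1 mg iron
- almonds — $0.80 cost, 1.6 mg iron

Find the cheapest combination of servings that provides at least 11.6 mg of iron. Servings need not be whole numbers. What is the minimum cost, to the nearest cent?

$2.90

Cost per mg of iron: kidney beans $0.2500, almonds $0.5000, chicken breast $2.5714, milk $4.5000, Greek yogurt $16.0000.
With no serving limits, use only kidney beans: 11.6 mg / 2.6 mg = 4.462 servings × $0.65 = $2.90.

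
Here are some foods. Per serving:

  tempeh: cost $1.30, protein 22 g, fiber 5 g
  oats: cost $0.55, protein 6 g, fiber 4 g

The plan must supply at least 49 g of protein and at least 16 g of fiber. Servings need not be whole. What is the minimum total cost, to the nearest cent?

At the optimum either one food covers both requirements or two foods hit both targets exactly; no other combination can be cheaper.
tempeh only: max(49/22, 16/5) = 3.2 servings → $4.16.
oats only: max(49/6, 16/4) = 8.167 servings → $4.49.
tempeh + oats with both tight: 1.724 servings and 1.845 servings → $3.26.
The minimum over all feasible corners is $3.26.

$3.26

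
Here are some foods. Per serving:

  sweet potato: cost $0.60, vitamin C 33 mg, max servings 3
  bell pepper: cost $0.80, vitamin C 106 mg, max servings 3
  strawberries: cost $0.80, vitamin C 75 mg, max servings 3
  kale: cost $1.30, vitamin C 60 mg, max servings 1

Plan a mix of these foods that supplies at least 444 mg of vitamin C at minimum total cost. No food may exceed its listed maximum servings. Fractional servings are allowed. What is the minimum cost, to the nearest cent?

Cost per mg of vitamin C: bell pepper $0.0075, strawberries $0.0107, sweet potato $0.0182, kale $0.0217.
Take 3 servings of bell pepper: +318.0 mg vitamin C for $2.40 (total $2.40, still need 126.0 mg).
Take 1.68 servings of strawberries: +126.0 mg vitamin C for $1.34 (total $3.74, still need 0.0 mg).
Filling from the cheapest source first is optimal under one linear minimum: $3.74.

$3.74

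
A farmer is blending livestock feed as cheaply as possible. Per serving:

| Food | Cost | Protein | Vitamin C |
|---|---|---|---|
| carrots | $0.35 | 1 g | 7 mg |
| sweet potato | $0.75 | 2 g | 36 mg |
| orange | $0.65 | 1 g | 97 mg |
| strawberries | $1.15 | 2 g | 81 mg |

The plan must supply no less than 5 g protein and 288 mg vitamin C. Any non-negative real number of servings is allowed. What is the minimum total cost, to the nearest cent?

This is a tiny linear program; its minimum lies at a vertex of the feasible set. List the vertices and price them.
carrots only: max(5/1, 288/7) = 41.14 servings → $14.40.
sweet potato only: max(5/2, 288/36) = 8 servings → $6.00.
orange only: max(5/1, 288/97) = 5 servings → $3.25.
strawberries only: max(5/2, 288/81) = 3.556 servings → $4.09.
carrots + sweet potato with both targets exact would need a negative amount; discard.
carrots + orange with both tight: 2.189 servings and 2.811 servings → $2.59.
carrots + strawberries with both targets exact would need a negative amount; discard.
sweet potato + orange with both tight: 1.247 servings and 2.506 servings → $2.56.
sweet potato + strawberries: intersection lies outside the first quadrant.
orange + strawberries with both tight: 1.513 servings and 1.743 servings → $2.99.
So the least-cost plan costs $2.56.

$2.56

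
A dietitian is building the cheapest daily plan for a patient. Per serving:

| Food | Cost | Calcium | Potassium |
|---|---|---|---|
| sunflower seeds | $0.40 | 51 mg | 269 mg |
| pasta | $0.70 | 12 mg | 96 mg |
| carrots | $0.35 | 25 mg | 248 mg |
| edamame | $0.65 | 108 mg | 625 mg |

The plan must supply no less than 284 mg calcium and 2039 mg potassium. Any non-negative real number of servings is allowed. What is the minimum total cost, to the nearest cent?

$2.12

Minimising a linear cost over {calcium ≥ 284, potassium ≥ 2039, servings ≥ 0} — the optimum is at a vertex, using one or two foods.
sunflower seeds only: max(284/51, 2039/269) = 7.58 servings → $3.03.
pasta only: max(284/12, 2039/96) = 23.67 servings → $16.57.
carrots only: max(284/25, 2039/248) = 11.36 servings → $3.98.
edamame only: max(284/108, 2039/625) = 3.262 servings → $2.12.
sunflower seeds + pasta with both tight: 1.676 servings and 16.54 servings → $12.25.
sunflower seeds + carrots with both tight: 3.285 servings and 4.659 servings → $2.94.
sunflower seeds + edamame: intersection lies outside the first quadrant.
pasta + carrots: the both-tight solution has a negative serving — not a feasible corner.
pasta + edamame with both tight: 14.89 servings and 0.9749 servings → $11.06.
carrots + edamame with both tight: 3.828 servings and 1.744 servings → $2.47.
The minimum over all feasible corners is $2.12.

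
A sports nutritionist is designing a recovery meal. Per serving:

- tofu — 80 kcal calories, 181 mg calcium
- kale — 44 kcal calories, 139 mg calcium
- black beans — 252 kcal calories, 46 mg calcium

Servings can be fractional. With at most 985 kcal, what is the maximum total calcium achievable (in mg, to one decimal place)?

3111.7 mg

Calcium per kcal: kale 3.159, tofu 2.263, black beans 0.1825.
With no serving limits, spend the whole calories allowance on kale: 985 kcal / 44 kcal × 139 mg = 3111.7 mg.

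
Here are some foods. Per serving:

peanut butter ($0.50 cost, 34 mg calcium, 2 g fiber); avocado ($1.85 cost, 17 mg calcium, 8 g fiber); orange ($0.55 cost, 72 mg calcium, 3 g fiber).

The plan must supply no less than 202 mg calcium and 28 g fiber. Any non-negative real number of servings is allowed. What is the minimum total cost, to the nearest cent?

$5.13

Minimising a linear cost over {calcium ≥ 202, fiber ≥ 28, servings ≥ 0} — the optimum is at a vertex, using one or two foods.
peanut butter only: max(202/34, 28/2) = 14 servings → $7.00.
avocado only: max(202/17, 28/8) = 11.88 servings → $21.98.
orange only: max(202/72, 28/3) = 9.333 servings → $5.13.
peanut butter + avocado with both tight: 4.79 servings and 2.303 servings → $6.65.
peanut butter + orange with both targets exact would need a negative amount; discard.
avocado + orange with both tight: 2.686 servings and 2.171 servings → $6.16.
So the least-cost plan costs $5.13.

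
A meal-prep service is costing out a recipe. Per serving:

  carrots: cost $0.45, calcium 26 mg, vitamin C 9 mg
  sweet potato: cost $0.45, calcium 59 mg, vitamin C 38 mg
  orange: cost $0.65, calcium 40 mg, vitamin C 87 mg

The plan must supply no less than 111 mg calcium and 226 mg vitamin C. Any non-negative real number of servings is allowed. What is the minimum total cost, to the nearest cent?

$1.72

Two binding constraints pin down two serving amounts, so the optimal mix uses at most two foods. The candidates are each food alone (scaled to the tighter of calcium/vitamin C) and each pair with both constraints tight.
carrots only: max(111/26, 226/9) = 25.11 servings → $11.30.
sweet potato only: max(111/59, 226/38) = 5.947 servings → $2.68.
orange only: max(111/40, 226/87) = 2.775 servings → $1.80.
carrots + sweet potato: intersection lies outside the first quadrant.
carrots + orange with both tight: 0.3244 servings and 2.564 servings → $1.81.
sweet potato + orange with both tight: 0.1708 servings and 2.523 servings → $1.72.
The minimum over all feasible corners is $1.72.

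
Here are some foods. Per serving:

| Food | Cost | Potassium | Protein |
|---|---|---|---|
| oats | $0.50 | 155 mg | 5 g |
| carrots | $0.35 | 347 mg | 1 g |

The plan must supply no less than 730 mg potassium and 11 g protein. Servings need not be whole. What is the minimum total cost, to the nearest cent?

Check every corner: each single food scaled to meet both minima, and each pair solved so both constraints bind.
oats only: max(730/155, 11/5) = 4.71 servings → $2.35.
carrots only: max(730/347, 11/1) = 11 servings → $3.85.
oats + carrots with both tight: 1.954 servings and 1.231 servings → $1.41.
The minimum over all feasible corners is $1.41.

$1.41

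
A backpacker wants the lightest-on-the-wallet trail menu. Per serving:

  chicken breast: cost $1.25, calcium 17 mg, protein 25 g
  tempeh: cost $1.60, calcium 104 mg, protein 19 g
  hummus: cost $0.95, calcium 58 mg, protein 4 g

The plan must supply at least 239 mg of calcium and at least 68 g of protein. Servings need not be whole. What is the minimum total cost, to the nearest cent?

chicken breast only: max(239/17, 68/25) = 14.06 servings → $17.57.
tempeh only: max(239/104, 68/19) = 3.579 servings → $5.73.
hummus only: max(239/58, 68/4) = 17 servings → $16.15.
chicken breast + tempeh with both tight: 1.112 servings and 2.116 servings → $4.78.
chicken breast + hummus with both tight: 2.162 servings and 3.487 servings → $6.02.
tempeh + hummus: the both-tight solution has a negative serving — not a feasible corner.
So the least-cost plan costs $4.78.

$4.78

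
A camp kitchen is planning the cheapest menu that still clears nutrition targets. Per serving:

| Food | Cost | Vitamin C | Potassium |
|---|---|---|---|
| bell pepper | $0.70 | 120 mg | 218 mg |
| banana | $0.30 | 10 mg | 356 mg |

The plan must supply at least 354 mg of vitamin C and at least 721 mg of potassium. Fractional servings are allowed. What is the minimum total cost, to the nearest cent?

$2.12

bell pepper only: max(354/120, 721/218) = 3.307 servings → $2.32.
banana only: max(354/10, 721/356) = 35.4 servings → $10.62.
bell pepper + banana with both tight: 2.931 servings and 0.2306 servings → $2.12.
Cheapest feasible corner: $2.12.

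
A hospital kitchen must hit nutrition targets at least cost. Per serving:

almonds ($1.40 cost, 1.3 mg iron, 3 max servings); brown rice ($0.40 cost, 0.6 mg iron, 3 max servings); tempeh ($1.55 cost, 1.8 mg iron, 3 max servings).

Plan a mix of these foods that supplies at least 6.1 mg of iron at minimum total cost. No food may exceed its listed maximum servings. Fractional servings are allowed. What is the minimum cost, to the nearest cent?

Cost per mg of iron: brown rice $0.6667, tempeh $0.8611, almonds $1.0769.
Take 3 servings of brown rice: +1.8 mg iron for $1.20 (total $1.20, still need 4.3 mg).
Take 2.389 servings of tempeh: +4.3 mg iron for $3.70 (total $4.90, still need 0.0 mg).
Greedy by cheapest-per-mg is optimal for a single linear constraint, so the minimum cost is $4.90.

$4.90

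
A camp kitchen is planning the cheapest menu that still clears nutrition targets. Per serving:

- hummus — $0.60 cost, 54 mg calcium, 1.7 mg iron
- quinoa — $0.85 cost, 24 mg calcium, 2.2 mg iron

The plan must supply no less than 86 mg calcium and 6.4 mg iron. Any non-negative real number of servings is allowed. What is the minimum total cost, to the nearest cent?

For a min-cost LP with two ≥-constraints, a basic feasible solution has at most two positive variables.
hummus only: max(86/54, 6.4/1.7) = 3.765 servings → $2.26.
quinoa only: max(86/24, 6.4/2.2) = 3.583 servings → $3.05.
hummus + quinoa with both tight: 0.4564 servings and 2.556 servings → $2.45.
The minimum over all feasible corners is $2.26.

$2.26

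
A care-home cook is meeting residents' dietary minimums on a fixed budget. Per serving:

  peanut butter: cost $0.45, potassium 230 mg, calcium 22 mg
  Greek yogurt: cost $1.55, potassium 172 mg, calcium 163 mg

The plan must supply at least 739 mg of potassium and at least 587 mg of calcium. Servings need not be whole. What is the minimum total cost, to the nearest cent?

$5.72

peanut butter only: max(739/230, 587/22) = 26.68 servings → $12.01.
Greek yogurt only: max(739/172, 587/163) = 4.297 servings → $6.66.
peanut butter + Greek yogurt with both tight: 0.5783 servings and 3.523 servings → $5.72.
So the least-cost plan costs $5.72.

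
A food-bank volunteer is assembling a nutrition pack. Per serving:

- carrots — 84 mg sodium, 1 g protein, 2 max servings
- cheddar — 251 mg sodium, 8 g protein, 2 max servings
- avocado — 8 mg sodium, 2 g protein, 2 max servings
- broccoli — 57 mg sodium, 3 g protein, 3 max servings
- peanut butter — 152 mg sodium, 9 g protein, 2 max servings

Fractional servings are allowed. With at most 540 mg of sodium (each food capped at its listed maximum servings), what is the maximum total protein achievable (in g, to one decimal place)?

Protein per mg sodium: avocado 0.25, peanut butter 0.05921, broccoli 0.05263, cheddar 0.03187, carrots 0.0119.
Take 2 servings of avocado: uses 16 mg sodium, +4.0 g protein (running total 4.0 g).
Take 2 servings of peanut butter: uses 304 mg sodium, +18.0 g protein (running total 22.0 g).
Take 3 servings of broccoli: uses 171 mg sodium, +9.0 g protein (running total 31.0 g).
Take 0.1952 servings of cheddar: uses 49 mg sodium, +1.6 g protein (running total 32.6 g).
Filling greedily by protein-per-mg sodium is optimal for one linear limit, giving 32.6 g.

32.6 g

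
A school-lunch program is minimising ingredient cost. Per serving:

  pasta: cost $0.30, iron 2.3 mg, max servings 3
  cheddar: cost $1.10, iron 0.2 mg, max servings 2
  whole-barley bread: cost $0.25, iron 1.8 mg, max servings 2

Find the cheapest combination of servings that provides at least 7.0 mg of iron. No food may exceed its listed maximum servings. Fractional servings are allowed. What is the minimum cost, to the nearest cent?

Cost per mg of iron: pasta $0.1304, whole-barley bread $0.1389, cheddar $5.5000.
Take 3 servings of pasta: +6.9 mg iron for $0.90 (total $0.90, still need 0.1 mg).
Take 0.05556 servings of whole-barley bread: +0.1 mg iron for $0.01 (total $0.91, still need 0.0 mg).
Greedy by cheapest-per-mg is optimal for a single linear constraint, so the minimum cost is $0.91.

$0.91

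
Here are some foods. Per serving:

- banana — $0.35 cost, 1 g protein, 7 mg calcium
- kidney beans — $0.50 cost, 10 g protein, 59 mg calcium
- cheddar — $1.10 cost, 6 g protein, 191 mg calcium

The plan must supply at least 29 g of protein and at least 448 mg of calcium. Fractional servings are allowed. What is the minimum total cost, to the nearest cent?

This is a tiny linear program; its minimum lies at a vertex of the feasible set. List the vertices and price them.
banana only: max(29/1, 448/7) = 64 servings → $22.40.
kidney beans only: max(29/10, 448/59) = 7.593 servings → $3.80.
cheddar only: max(29/6, 448/191) = 4.833 servings → $5.32.
banana + kidney beans: the both-tight solution has a negative serving — not a feasible corner.
banana + cheddar with both tight: 19.13 servings and 1.644 servings → $8.51.
kidney beans + cheddar with both tight: 1.832 servings and 1.78 servings → $2.87.
The minimum over all feasible corners is $2.87.

$2.87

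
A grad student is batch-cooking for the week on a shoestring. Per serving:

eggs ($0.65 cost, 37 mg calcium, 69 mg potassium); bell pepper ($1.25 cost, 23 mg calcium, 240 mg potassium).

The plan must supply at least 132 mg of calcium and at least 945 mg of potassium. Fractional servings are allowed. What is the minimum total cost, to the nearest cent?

Check every corner: each single food scaled to meet both minima, and each pair solved so both constraints bind.
eggs only: max(132/37, 945/69) = 13.7 servings → $8.90.
bell pepper only: max(132/23, 945/240) = 5.739 servings → $7.17.
eggs + bell pepper with both tight: 1.364 servings and 3.545 servings → $5.32.
Cheapest feasible corner: $5.32.

$5.32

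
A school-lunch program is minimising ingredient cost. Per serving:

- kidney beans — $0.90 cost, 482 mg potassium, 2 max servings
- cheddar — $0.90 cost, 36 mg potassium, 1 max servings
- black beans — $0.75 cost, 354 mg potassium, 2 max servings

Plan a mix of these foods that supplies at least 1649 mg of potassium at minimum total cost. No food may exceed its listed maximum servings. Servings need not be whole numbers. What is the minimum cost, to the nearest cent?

Cost per mg of potassium: kidney beans $0.0019, black beans $0.0021, cheddar $0.0250.
Take 2 servings of kidney beans: +964.0 mg potassium for $1.80 (total $1.80, still need 685.0 mg).
Take 1.935 servings of black beans: +685.0 mg potassium for $1.45 (total $3.25, still need 0.0 mg).
Filling from the cheapest source first is optimal under one linear minimum: $3.25.

$3.25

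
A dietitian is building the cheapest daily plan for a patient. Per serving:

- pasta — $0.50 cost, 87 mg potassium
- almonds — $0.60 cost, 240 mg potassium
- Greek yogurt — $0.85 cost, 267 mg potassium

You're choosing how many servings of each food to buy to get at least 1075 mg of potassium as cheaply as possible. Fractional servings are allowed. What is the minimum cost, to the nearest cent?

$2.69

Cost per mg of potassium: almonds $0.0025, Greek yogurt $0.0032, pasta $0.0057.
With no serving limits, use only almonds: 1075 mg / 240 mg = 4.479 servings × $0.60 = $2.69.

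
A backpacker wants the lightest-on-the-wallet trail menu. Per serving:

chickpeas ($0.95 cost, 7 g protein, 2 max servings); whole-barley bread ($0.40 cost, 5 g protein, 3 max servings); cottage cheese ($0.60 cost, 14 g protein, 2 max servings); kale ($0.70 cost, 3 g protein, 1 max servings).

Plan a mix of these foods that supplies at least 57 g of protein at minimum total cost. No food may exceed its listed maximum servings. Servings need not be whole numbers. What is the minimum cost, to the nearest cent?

$4.30

Cost per g of protein: cottage cheese $0.0429, whole-barley bread $0.0800, chickpeas $0.1357, kale $0.2333.
Take 2 servings of cottage cheese: +28.0 g protein for $1.20 (total $1.20, still need 29.0 g).
Take 3 servings of whole-barley bread: +15.0 g protein for $1.20 (total $2.40, still need 14.0 g).
Take 2 servings of chickpeas: +14.0 g protein for $1.90 (total $4.30, still need 0.0 g).
Filling from the cheapest source first is optimal under one linear minimum: $4.30.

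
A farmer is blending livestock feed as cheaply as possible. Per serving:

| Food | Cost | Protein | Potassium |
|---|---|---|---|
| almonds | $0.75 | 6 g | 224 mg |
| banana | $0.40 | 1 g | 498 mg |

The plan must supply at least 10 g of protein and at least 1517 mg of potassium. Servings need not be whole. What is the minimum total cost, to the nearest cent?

At the optimum either one food covers both requirements or two foods hit both targets exactly; no other combination can be cheaper.
almonds only: max(10/6, 1517/224) = 6.772 servings → $5.08.
banana only: max(10/1, 1517/498) = 10 servings → $4.00.
almonds + banana with both tight: 1.253 servings and 2.483 servings → $1.93.
The minimum over all feasible corners is $1.93.

$1.93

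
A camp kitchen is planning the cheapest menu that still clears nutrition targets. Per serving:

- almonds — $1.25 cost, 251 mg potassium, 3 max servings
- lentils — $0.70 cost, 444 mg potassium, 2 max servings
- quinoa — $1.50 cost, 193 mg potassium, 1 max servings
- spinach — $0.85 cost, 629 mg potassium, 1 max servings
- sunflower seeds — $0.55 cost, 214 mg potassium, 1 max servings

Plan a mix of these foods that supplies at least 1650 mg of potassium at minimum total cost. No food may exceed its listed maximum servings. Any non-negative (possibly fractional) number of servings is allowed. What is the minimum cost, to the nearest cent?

$2.59

Cost per mg of potassium: spinach $0.0014, lentils $0.0016, sunflower seeds $0.0026, almonds $0.0050, quinoa $0.0078.
Take 1 serving of spinach: +629.0 mg potassium for $0.85 (total $0.85, still need 1021.0 mg).
Take 2 servings of lentils: +888.0 mg potassium for $1.40 (total $2.25, still need 133.0 mg).
Take 0.6215 servings of sunflower seeds: +133.0 mg potassium for $0.34 (total $2.59, still need 0.0 mg).
Greedy by cheapest-per-mg is optimal for a single linear constraint, so the minimum cost is $2.59.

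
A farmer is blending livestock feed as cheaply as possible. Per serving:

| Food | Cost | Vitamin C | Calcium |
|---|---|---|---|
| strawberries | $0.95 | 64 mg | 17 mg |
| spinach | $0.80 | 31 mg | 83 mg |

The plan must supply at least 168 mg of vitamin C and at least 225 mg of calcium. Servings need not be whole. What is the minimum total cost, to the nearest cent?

$3.31

Minimising a linear cost over {vitamin C ≥ 168, calcium ≥ 225, servings ≥ 0} — the optimum is at a vertex, using one or two foods.
strawberries only: max(168/64, 225/17) = 13.24 servings → $12.57.
spinach only: max(168/31, 225/83) = 5.419 servings → $4.34.
strawberries + spinach with both tight: 1.456 servings and 2.413 servings → $3.31.
The minimum over all feasible corners is $3.31.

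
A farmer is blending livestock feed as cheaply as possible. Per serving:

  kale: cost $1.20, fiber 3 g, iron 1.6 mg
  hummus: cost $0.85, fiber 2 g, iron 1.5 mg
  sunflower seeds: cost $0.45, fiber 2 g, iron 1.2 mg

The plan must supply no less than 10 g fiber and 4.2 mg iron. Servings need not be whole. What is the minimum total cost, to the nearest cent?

$2.25

Two binding constraints pin down two serving amounts, so the optimal mix uses at most two foods. The candidates are each food alone (scaled to the tighter of fiber/iron) and each pair with both constraints tight.
kale only: max(10/3, 4.2/1.6) = 3.333 servings → $4.00.
hummus only: max(10/2, 4.2/1.5) = 5 servings → $4.25.
sunflower seeds only: max(10/2, 4.2/1.2) = 5 servings → $2.25.
kale + hummus: the both-tight solution has a negative serving — not a feasible corner.
kale + sunflower seeds with both targets exact would need a negative amount; discard.
hummus + sunflower seeds with both targets exact would need a negative amount; discard.
Cheapest feasible corner: $2.25.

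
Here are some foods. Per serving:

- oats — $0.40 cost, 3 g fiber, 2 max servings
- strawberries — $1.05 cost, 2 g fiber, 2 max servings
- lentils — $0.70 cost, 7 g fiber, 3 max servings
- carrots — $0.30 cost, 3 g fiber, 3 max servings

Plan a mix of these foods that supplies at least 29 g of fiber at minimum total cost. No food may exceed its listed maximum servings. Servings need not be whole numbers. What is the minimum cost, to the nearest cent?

$2.90

Cost per g of fiber: lentils $0.1000, carrots $0.1000, oats $0.1333, strawberries $0.5250.
Take 3 servings of lentils: +21.0 g fiber for $2.10 (total $2.10, still need 8.0 g).
Take 2.667 servings of carrots: +8.0 g fiber for $0.80 (total $2.90, still need 0.0 g).
Filling from the cheapest source first is optimal under one linear minimum: $2.90.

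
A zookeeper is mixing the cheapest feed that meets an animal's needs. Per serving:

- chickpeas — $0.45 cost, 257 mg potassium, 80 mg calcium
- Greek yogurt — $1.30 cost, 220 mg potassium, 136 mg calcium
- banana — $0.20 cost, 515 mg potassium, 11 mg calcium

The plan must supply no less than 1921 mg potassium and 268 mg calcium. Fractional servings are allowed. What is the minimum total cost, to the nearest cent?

$1.81

At the optimum either one food covers both requirements or two foods hit both targets exactly; no other combination can be cheaper.
chickpeas only: max(1921/257, 268/80) = 7.475 servings → $3.36.
Greek yogurt only: max(1921/220, 268/136) = 8.732 servings → $11.35.
banana only: max(1921/515, 268/11) = 24.36 servings → $4.87.
chickpeas + Greek yogurt: intersection lies outside the first quadrant.
chickpeas + banana with both tight: 3.046 servings and 2.21 servings → $1.81.
Greek yogurt + banana with both tight: 1.729 servings and 2.992 servings → $2.85.
So the least-cost plan costs $1.81.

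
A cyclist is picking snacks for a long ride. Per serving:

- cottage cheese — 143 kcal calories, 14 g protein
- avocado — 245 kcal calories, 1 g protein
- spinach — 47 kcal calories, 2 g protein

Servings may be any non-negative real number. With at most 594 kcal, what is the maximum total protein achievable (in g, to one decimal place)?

Protein per kcal: cottage cheese 0.0979, spinach 0.04255, avocado 0.004082.
With no serving limits, spend the whole calories allowance on cottage cheese: 594 kcal / 143 kcal × 14 g = 58.2 g.

58.2 g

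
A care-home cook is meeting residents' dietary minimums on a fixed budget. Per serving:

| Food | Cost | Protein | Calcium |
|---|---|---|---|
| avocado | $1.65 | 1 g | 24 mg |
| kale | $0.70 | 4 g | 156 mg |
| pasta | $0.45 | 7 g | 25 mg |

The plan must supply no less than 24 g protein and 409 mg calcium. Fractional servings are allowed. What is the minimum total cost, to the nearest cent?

With two linear requirements the optimum uses one or two foods; enumerate the corners.
avocado only: max(24/1, 409/24) = 24 servings → $39.60.
kale only: max(24/4, 409/156) = 6 servings → $4.20.
pasta only: max(24/7, 409/25) = 16.36 servings → $7.36.
avocado + kale with both targets exact would need a negative amount; discard.
avocado + pasta with both tight: 15.83 servings and 1.168 servings → $26.64.
kale + pasta with both tight: 2.281 servings and 2.125 servings → $2.55.
The minimum over all feasible corners is $2.55.

$2.55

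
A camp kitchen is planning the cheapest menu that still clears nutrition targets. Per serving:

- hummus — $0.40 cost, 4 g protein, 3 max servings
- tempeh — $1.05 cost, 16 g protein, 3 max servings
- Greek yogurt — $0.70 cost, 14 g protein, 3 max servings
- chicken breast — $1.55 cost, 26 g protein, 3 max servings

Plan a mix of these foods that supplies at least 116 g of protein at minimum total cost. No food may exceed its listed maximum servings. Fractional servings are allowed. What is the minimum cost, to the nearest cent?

Cost per g of protein: Greek yogurt $0.0500, chicken breast $0.0596, tempeh $0.0656, hummus $0.1000.
Take 3 servings of Greek yogurt: +42.0 g protein for $2.10 (total $2.10, still need 74.0 g).
Take 2.846 servings of chicken breast: +74.0 g protein for $4.41 (total $6.51, still need 0.0 g).
Greedy by cheapest-per-g is optimal for a single linear constraint, so the minimum cost is $6.51.

$6.51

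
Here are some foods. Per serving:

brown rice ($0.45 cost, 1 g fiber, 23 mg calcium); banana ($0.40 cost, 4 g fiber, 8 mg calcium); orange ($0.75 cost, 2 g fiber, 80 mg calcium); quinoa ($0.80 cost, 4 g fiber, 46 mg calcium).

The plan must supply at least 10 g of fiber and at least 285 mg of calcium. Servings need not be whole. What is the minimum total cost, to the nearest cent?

$2.92

With two linear requirements the optimum uses one or two foods; enumerate the corners.
brown rice only: max(10/1, 285/23) = 12.39 servings → $5.58.
banana only: max(10/4, 285/8) = 35.62 servings → $14.25.
orange only: max(10/2, 285/80) = 5 servings → $3.75.
quinoa only: max(10/4, 285/46) = 6.196 servings → $4.96.
brown rice + banana: intersection lies outside the first quadrant.
brown rice + orange with both tight: 6.765 servings and 1.618 servings → $4.26.
brown rice + quinoa: intersection lies outside the first quadrant.
banana + orange with both tight: 0.7566 servings and 3.487 servings → $2.92.
banana + quinoa with both targets exact would need a negative amount; discard.
orange + quinoa with both tight: 2.982 servings and 1.009 servings → $3.04.
The minimum over all feasible corners is $2.92.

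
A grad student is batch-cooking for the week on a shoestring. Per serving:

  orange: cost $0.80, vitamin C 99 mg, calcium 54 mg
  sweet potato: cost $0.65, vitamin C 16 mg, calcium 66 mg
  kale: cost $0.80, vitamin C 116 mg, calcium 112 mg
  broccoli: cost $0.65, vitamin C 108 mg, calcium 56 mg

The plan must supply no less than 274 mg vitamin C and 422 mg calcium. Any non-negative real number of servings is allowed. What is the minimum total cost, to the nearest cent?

$3.01

Two binding constraints pin down two serving amounts, so the optimal mix uses at most two foods. The candidates are each food alone (scaled to the tighter of vitamin C/calcium) and each pair with both constraints tight.
orange only: max(274/99, 422/54) = 7.815 servings → $6.25.
sweet potato only: max(274/16, 422/66) = 17.12 servings → $11.13.
kale only: max(274/116, 422/112) = 3.768 servings → $3.01.
broccoli only: max(274/108, 422/56) = 7.536 servings → $4.90.
orange + sweet potato with both tight: 1.999 servings and 4.759 servings → $4.69.
orange + kale: the both-tight solution has a negative serving — not a feasible corner.
orange + broccoli: the both-tight solution has a negative serving — not a feasible corner.
sweet potato + kale with both tight: 3.115 servings and 1.932 servings → $3.57.
sweet potato + broccoli with both tight: 4.851 servings and 1.818 servings → $4.34.
kale + broccoli: the both-tight solution has a negative serving — not a feasible corner.
So the least-cost plan costs $3.01.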